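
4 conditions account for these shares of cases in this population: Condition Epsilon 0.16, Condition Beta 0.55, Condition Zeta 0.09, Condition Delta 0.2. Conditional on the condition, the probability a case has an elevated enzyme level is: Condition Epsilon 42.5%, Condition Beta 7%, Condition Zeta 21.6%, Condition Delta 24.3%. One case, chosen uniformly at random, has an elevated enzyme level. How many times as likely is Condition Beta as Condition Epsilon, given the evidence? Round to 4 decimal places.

0.5662

By Bayes' rule, posterior ∝ prior × likelihood:
  Condition Epsilon: 0.16 × 0.425 = 0.068
  Condition Beta: 0.55 × 0.07 = 0.0385
  Condition Zeta: 0.09 × 0.216 = 0.01944
  Condition Delta: 0.2 × 0.243 = 0.0486
Total = 0.17454.
The ratio is 0.0385 / 0.068 (the normalizer cancels) = 0.5662.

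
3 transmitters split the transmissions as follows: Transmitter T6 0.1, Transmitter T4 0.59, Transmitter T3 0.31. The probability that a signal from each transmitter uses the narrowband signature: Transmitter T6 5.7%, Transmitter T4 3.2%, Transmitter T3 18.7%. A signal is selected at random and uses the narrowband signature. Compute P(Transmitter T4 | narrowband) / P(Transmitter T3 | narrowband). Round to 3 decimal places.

0.326

Unnormalized posteriors (prior × likelihood):
  Transmitter T6: 0.1 × 0.057 = 0.0057
  Transmitter T4: 0.59 × 0.032 = 0.01888
  Transmitter T3: 0.31 × 0.187 = 0.05797
Total = 0.08255.
The ratio is 0.01888 / 0.05797 (the normalizer cancels) = 0.326.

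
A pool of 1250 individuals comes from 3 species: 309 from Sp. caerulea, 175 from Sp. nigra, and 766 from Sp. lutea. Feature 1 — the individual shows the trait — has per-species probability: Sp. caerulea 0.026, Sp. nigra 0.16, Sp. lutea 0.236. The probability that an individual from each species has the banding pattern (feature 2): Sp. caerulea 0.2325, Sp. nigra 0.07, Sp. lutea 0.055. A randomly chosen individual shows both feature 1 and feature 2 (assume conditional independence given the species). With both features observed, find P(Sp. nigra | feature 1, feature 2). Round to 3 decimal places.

Compute prior × likelihood for every hypothesis:
  Sp. caerulea: 0.2472 × 0.026 × 0.2325 = 0.001494324
  Sp. nigra: 0.14 × 0.16 × 0.07 = 0.001568
  Sp. lutea: 0.6128 × 0.236 × 0.055 = 0.007954144
Total = 0.011016468.
P(Sp. nigra | evidence) = 0.001568 / 0.011016468 ≈ 0.142.

0.142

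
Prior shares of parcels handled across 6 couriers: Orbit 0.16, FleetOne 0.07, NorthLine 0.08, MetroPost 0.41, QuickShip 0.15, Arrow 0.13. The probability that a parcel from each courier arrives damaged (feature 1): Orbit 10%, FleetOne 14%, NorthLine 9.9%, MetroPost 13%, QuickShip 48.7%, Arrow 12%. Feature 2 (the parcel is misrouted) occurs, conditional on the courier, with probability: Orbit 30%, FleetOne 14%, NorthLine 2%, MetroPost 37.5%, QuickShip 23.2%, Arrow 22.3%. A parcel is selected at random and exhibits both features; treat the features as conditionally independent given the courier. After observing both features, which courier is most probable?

MetroPost

Prior × likelihood for each hypothesis:
  Orbit: 0.16 × 0.1 × 0.3 = 0.0048
  FleetOne: 0.07 × 0.14 × 0.14 = 0.001372
  NorthLine: 0.08 × 0.099 × 0.02 = 0.0001584
  MetroPost: 0.41 × 0.13 × 0.375 = 0.0199875
  QuickShip: 0.15 × 0.487 × 0.232 = 0.0169476
  Arrow: 0.13 × 0.12 × 0.223 = 0.0034788
Normalizing constant = 0.0467443.
Largest term belongs to MetroPost, so MetroPost is most probable.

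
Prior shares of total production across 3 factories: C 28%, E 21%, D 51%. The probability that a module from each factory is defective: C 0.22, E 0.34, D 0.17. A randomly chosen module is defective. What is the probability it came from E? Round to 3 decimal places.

0.325

By Bayes' rule, posterior ∝ prior × likelihood:
  C: 0.28 × 0.22 = 0.0616
  E: 0.21 × 0.34 = 0.0714
  D: 0.51 × 0.17 = 0.0867
Normalizing constant = 0.2197.
P(E | evidence) = 0.0714 / 0.2197 ≈ 0.325.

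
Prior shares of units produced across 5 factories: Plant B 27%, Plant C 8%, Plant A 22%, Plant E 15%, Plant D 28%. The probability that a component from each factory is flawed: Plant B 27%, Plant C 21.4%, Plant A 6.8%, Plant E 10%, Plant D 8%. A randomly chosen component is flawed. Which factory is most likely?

Compute prior × likelihood for every hypothesis:
  Plant B: 0.27 × 0.27 = 0.0729
  Plant C: 0.08 × 0.214 = 0.01712
  Plant A: 0.22 × 0.068 = 0.01496
  Plant E: 0.15 × 0.1 = 0.015
  Plant D: 0.28 × 0.08 = 0.0224
Total = 0.14238.
Largest term belongs to Plant B, so Plant B is most probable.

Plant B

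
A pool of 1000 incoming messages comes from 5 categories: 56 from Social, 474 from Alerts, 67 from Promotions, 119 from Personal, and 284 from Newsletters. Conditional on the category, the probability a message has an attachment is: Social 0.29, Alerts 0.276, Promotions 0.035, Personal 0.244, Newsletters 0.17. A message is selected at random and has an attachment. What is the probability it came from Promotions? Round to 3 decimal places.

Compute prior × likelihood for every hypothesis:
  Social: 0.056 × 0.29 = 0.01624
  Alerts: 0.474 × 0.276 = 0.130824
  Promotions: 0.067 × 0.035 = 0.002345
  Personal: 0.119 × 0.244 = 0.029036
  Newsletters: 0.284 × 0.17 = 0.04828
Sum = 0.226725.
P(Promotions | evidence) = 0.002345 / 0.226725 ≈ 0.010.

0.010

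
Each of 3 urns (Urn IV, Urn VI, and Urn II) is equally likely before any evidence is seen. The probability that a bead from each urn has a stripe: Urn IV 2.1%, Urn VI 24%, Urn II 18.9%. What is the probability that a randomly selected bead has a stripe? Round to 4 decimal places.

With a uniform prior (1/3 each), posterior ∝ likelihood:
  Urn IV: 0.021
  Urn VI: 0.24
  Urn II: 0.189
P(striped) = (1/3) × (0.021 + 0.24 + 0.189) = 0.45/3 ≈ 0.1500.

0.1500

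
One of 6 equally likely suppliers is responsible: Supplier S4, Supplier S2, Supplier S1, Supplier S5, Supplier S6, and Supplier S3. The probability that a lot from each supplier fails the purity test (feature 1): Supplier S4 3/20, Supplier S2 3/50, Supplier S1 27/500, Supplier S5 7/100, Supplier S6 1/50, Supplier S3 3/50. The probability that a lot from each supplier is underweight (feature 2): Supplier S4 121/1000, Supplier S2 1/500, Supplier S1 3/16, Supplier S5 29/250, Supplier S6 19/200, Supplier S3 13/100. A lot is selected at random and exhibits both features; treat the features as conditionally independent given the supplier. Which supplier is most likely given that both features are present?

Supplier S4

With a uniform prior (1/6 each), posterior ∝ likelihood:
  Supplier S4: 0.15 × 0.121 = 0.01815
  Supplier S2: 0.06 × 0.002 = 0.00012
  Supplier S1: 0.054 × 0.1875 = 0.010125
  Supplier S5: 0.07 × 0.116 = 0.00812
  Supplier S6: 0.02 × 0.095 = 0.0019
  Supplier S3: 0.06 × 0.13 = 0.0078
Sum = 0.046215.
Largest term belongs to Supplier S4, so Supplier S4 is most probable.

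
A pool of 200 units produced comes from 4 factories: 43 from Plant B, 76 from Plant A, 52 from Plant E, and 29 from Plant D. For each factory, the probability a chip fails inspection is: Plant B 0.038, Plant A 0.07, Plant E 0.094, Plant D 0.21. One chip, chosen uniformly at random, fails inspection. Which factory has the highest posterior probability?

Plant D

Unnormalized posteriors (prior × likelihood):
  Plant B: 0.215 × 0.038 = 0.00817
  Plant A: 0.38 × 0.07 = 0.0266
  Plant E: 0.26 × 0.094 = 0.02444
  Plant D: 0.145 × 0.21 = 0.03045
Sum = 0.08966.
Largest term belongs to Plant D, so Plant D is most probable.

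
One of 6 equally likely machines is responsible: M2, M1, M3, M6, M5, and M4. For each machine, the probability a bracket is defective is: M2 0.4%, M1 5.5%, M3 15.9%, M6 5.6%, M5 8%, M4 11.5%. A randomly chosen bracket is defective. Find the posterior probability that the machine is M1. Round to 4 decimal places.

Since the prior is uniform, the posterior is proportional to the likelihood:
  M2: 0.004
  M1: 0.055
  M3: 0.159
  M6: 0.056
  M5: 0.08
  M4: 0.115
Sum = 0.469.
P(M1 | evidence) = 0.055 / 0.469 ≈ 0.1173.

0.1173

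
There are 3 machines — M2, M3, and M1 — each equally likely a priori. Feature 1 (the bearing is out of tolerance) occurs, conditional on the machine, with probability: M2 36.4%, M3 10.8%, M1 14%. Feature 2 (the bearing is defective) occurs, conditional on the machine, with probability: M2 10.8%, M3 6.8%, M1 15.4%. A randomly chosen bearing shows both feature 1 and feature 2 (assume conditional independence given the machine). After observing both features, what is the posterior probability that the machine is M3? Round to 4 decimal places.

0.1077

With a uniform prior (1/3 each), posterior ∝ likelihood:
  M2: 0.364 × 0.108 = 0.039312
  M3: 0.108 × 0.068 = 0.007344
  M1: 0.14 × 0.154 = 0.02156
Normalizing constant = 0.068216.
P(M3 | evidence) = 0.007344 / 0.068216 ≈ 0.1077.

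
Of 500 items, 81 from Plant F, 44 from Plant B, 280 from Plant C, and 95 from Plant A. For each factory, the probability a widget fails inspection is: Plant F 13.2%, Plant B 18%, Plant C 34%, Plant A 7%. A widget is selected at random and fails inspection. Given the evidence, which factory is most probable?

Plant C

By Bayes' rule, posterior ∝ prior × likelihood:
  Plant F: 0.162 × 0.132 = 0.021384
  Plant B: 0.088 × 0.18 = 0.01584
  Plant C: 0.56 × 0.34 = 0.1904
  Plant A: 0.19 × 0.07 = 0.0133
Total = 0.240924.
Largest term belongs to Plant C, so Plant C is most probable.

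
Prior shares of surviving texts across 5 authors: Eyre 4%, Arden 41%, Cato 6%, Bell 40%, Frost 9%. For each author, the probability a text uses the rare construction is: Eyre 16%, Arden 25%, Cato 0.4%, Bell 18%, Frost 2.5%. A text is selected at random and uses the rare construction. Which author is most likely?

Compute prior × likelihood for every hypothesis:
  Eyre: 0.04 × 0.16 = 0.0064
  Arden: 0.41 × 0.25 = 0.1025
  Cato: 0.06 × 0.004 = 0.00024
  Bell: 0.4 × 0.18 = 0.072
  Frost: 0.09 × 0.025 = 0.00225
Sum = 0.18339.
Largest term belongs to Arden, so Arden is most probable.

Arden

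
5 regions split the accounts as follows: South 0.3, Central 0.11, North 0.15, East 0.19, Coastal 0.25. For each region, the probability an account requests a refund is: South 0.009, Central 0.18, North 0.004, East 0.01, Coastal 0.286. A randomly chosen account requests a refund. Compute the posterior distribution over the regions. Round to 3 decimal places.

Compute prior × likelihood for every hypothesis:
  South: 0.3 × 0.009 = 0.0027
  Central: 0.11 × 0.18 = 0.0198
  North: 0.15 × 0.004 = 0.0006
  East: 0.19 × 0.01 = 0.0019
  Coastal: 0.25 × 0.286 = 0.0715
Normalizing constant = 0.0965.
P(South | refund) = 0.0027/0.0965 ≈ 0.028
P(Central | refund) = 0.0198/0.0965 ≈ 0.205
P(North | refund) = 0.0006/0.0965 ≈ 0.006
P(East | refund) = 0.0019/0.0965 ≈ 0.020
P(Coastal | refund) = 0.0715/0.0965 ≈ 0.741

South 0.028, Central 0.205, North 0.006, East 0.020, Coastal 0.741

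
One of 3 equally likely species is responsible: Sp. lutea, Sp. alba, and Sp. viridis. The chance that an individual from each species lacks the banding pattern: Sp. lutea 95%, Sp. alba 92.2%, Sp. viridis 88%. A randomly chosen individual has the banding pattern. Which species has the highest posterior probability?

Sp. viridis

Taking complements, P(banded | each) = Sp. lutea 0.05, Sp. alba 0.078, Sp. viridis 0.12.
With a uniform prior (1/3 each), posterior ∝ likelihood:
  Sp. lutea: 0.05
  Sp. alba: 0.078
  Sp. viridis: 0.12
Sum = 0.248.
Largest term belongs to Sp. viridis, so Sp. viridis is most probable.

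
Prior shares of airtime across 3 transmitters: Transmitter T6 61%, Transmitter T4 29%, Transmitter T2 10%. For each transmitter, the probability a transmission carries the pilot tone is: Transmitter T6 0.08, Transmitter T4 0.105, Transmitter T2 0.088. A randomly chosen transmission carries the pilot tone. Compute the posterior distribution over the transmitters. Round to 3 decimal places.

Prior × likelihood for each hypothesis:
  Transmitter T6: 0.61 × 0.08 = 0.0488
  Transmitter T4: 0.29 × 0.105 = 0.03045
  Transmitter T2: 0.1 × 0.088 = 0.0088
Sum = 0.08805.
P(Transmitter T6 | pilot) = 0.0488/0.08805 ≈ 0.554
P(Transmitter T4 | pilot) = 0.03045/0.08805 ≈ 0.346
P(Transmitter T2 | pilot) = 0.0088/0.08805 ≈ 0.100

Transmitter T6 0.554, Transmitter T4 0.346, Transmitter T2 0.100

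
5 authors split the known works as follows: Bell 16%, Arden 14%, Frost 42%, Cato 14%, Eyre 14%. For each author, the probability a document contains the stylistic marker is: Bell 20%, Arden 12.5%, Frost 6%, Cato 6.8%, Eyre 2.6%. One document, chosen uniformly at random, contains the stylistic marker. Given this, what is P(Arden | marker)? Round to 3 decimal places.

0.199

Compute prior × likelihood for every hypothesis:
  Bell: 0.16 × 0.2 = 0.032
  Arden: 0.14 × 0.125 = 0.0175
  Frost: 0.42 × 0.06 = 0.0252
  Cato: 0.14 × 0.068 = 0.00952
  Eyre: 0.14 × 0.026 = 0.00364
Sum = 0.08786.
P(Arden | evidence) = 0.0175 / 0.08786 ≈ 0.199.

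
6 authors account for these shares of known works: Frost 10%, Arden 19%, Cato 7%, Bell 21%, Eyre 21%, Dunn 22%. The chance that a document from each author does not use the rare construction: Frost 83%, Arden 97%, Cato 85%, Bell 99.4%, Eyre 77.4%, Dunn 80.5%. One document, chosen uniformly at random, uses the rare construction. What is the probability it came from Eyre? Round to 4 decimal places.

0.3802

Taking complements, P(rare-form | each) = Frost 0.17, Arden 0.03, Cato 0.15, Bell 0.006, Eyre 0.226, Dunn 0.195.
By Bayes' rule, posterior ∝ prior × likelihood:
  Frost: 0.1 × 0.17 = 0.017
  Arden: 0.19 × 0.03 = 0.0057
  Cato: 0.07 × 0.15 = 0.0105
  Bell: 0.21 × 0.006 = 0.00126
  Eyre: 0.21 × 0.226 = 0.04746
  Dunn: 0.22 × 0.195 = 0.0429
Total = 0.12482.
P(Eyre | evidence) = 0.04746 / 0.12482 ≈ 0.3802.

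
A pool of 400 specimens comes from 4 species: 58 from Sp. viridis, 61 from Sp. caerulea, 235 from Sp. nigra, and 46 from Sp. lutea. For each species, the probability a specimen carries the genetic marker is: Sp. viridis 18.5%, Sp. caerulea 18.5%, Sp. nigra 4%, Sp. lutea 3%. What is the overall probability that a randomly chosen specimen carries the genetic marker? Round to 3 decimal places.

0.082

Prior × likelihood for each hypothesis:
  Sp. viridis: 0.145 × 0.185 = 0.026825
  Sp. caerulea: 0.1525 × 0.185 = 0.0282125
  Sp. nigra: 0.5875 × 0.04 = 0.0235
  Sp. lutea: 0.115 × 0.03 = 0.00345
P(marker) = 0.026825 + 0.0282125 + 0.0235 + 0.00345 = 0.0819875 → 0.082.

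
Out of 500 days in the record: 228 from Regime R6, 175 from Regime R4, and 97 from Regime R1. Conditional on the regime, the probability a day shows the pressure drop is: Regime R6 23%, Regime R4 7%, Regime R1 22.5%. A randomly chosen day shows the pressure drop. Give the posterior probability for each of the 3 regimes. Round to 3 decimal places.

Prior × likelihood for each hypothesis:
  Regime R6: 0.456 × 0.23 = 0.10488
  Regime R4: 0.35 × 0.07 = 0.0245
  Regime R1: 0.194 × 0.225 = 0.04365
Sum = 0.17303.
P(Regime R6 | drop) = 0.10488/0.17303 ≈ 0.606
P(Regime R4 | drop) = 0.0245/0.17303 ≈ 0.142
P(Regime R1 | drop) = 0.04365/0.17303 ≈ 0.252
(Check: 0.606+0.142+0.252 = 1.000.)

Regime R6 0.606, Regime R4 0.142, Regime R1 0.252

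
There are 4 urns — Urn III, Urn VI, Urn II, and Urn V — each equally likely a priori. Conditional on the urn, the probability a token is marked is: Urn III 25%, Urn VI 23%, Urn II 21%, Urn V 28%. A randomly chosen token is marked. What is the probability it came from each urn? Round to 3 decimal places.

Urn III 0.258, Urn VI 0.237, Urn II 0.216, Urn V 0.289

With a uniform prior (1/4 each), posterior ∝ likelihood:
  Urn III: 0.25
  Urn VI: 0.23
  Urn II: 0.21
  Urn V: 0.28
Total = 0.97.
P(Urn III | marked) = 0.25/0.97 ≈ 0.258
P(Urn VI | marked) = 0.23/0.97 ≈ 0.237
P(Urn II | marked) = 0.21/0.97 ≈ 0.216
P(Urn V | marked) = 0.28/0.97 ≈ 0.289
(Check: 0.258+0.237+0.216+0.289 = 1.000.)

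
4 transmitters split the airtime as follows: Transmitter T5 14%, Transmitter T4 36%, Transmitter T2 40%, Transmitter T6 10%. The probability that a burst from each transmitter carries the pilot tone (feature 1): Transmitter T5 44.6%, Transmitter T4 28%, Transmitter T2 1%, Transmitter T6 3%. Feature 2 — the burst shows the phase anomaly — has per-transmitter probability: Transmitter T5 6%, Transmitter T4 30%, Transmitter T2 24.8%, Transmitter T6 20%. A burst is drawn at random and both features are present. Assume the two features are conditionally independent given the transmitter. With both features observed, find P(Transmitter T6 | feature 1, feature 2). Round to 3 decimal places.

0.017

Prior × likelihood for each hypothesis:
  Transmitter T5: 0.14 × 0.446 × 0.06 = 0.0037464
  Transmitter T4: 0.36 × 0.28 × 0.3 = 0.03024
  Transmitter T2: 0.4 × 0.01 × 0.248 = 0.000992
  Transmitter T6: 0.1 × 0.03 × 0.2 = 0.0006
Normalizing constant = 0.0355784.
P(Transmitter T6 | evidence) = 0.0006 / 0.0355784 ≈ 0.017.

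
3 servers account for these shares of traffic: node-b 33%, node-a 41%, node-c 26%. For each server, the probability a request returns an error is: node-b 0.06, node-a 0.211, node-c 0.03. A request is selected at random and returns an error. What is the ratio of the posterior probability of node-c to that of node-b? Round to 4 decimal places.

0.3939

Prior × likelihood for each hypothesis:
  node-b: 0.33 × 0.06 = 0.0198
  node-a: 0.41 × 0.211 = 0.08651
  node-c: 0.26 × 0.03 = 0.0078
Normalizing constant = 0.11411.
The ratio is 0.0078 / 0.0198 (the normalizer cancels) = 0.3939.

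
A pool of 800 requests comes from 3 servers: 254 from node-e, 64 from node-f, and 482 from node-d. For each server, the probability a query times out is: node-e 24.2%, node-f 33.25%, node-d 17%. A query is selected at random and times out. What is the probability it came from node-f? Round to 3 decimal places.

0.129

Prior × likelihood for each hypothesis:
  node-e: 0.3175 × 0.242 = 0.076835
  node-f: 0.08 × 0.3325 = 0.0266
  node-d: 0.6025 × 0.17 = 0.102425
Sum = 0.20586.
P(node-f | evidence) = 0.0266 / 0.20586 ≈ 0.129.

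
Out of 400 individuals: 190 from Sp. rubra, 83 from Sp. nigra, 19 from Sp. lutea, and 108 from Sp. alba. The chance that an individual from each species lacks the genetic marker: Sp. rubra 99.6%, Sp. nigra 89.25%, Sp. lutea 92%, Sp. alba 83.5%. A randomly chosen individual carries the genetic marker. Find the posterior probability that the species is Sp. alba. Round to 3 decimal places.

0.614

Taking complements, P(marker | each) = Sp. rubra 0.004, Sp. nigra 0.1075, Sp. lutea 0.08, Sp. alba 0.165.
Prior × likelihood for each hypothesis:
  Sp. rubra: 0.475 × 0.004 = 0.0019
  Sp. nigra: 0.2075 × 0.1075 = 0.02230625
  Sp. lutea: 0.0475 × 0.08 = 0.0038
  Sp. alba: 0.27 × 0.165 = 0.04455
Sum = 0.07255625.
P(Sp. alba | evidence) = 0.04455 / 0.07255625 ≈ 0.614.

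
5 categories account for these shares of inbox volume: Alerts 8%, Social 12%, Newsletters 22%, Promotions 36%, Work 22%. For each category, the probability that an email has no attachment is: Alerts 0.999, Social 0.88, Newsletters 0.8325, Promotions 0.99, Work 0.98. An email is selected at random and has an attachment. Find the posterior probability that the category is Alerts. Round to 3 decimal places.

Taking complements, P(attachment | each) = Alerts 0.001, Social 0.12, Newsletters 0.1675, Promotions 0.01, Work 0.02.
Compute prior × likelihood for every hypothesis:
  Alerts: 0.08 × 0.001 = 0.00008
  Social: 0.12 × 0.12 = 0.0144
  Newsletters: 0.22 × 0.1675 = 0.03685
  Promotions: 0.36 × 0.01 = 0.0036
  Work: 0.22 × 0.02 = 0.0044
Normalizing constant = 0.05933.
P(Alerts | evidence) = 0.00008 / 0.05933 ≈ 0.001.

0.001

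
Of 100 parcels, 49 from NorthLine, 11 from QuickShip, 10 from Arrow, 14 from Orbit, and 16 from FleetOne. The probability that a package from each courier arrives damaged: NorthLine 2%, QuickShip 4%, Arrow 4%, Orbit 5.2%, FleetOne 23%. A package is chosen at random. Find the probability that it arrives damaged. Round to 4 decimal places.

0.0623

By Bayes' rule, posterior ∝ prior × likelihood:
  NorthLine: 0.49 × 0.02 = 0.0098
  QuickShip: 0.11 × 0.04 = 0.0044
  Arrow: 0.1 × 0.04 = 0.004
  Orbit: 0.14 × 0.052 = 0.00728
  FleetOne: 0.16 × 0.23 = 0.0368
P(damaged) = 0.0098 + 0.0044 + 0.004 + 0.00728 + 0.0368 = 0.06228 → 0.0623.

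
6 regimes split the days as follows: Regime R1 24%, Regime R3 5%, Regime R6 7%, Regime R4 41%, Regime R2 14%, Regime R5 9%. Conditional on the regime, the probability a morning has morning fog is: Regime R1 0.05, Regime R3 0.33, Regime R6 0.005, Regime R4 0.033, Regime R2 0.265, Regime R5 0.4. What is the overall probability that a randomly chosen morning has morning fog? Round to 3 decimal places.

0.115

By Bayes' rule, posterior ∝ prior × likelihood:
  Regime R1: 0.24 × 0.05 = 0.012
  Regime R3: 0.05 × 0.33 = 0.0165
  Regime R6: 0.07 × 0.005 = 0.00035
  Regime R4: 0.41 × 0.033 = 0.01353
  Regime R2: 0.14 × 0.265 = 0.0371
  Regime R5: 0.09 × 0.4 = 0.036
P(fog) = 0.012 + 0.0165 + 0.00035 + 0.01353 + 0.0371 + 0.036 = 0.11548 → 0.115.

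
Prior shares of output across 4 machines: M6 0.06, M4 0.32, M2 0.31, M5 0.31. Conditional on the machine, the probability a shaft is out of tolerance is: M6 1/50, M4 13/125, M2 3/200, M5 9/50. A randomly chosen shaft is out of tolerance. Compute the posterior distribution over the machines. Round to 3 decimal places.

M6 0.013, M4 0.351, M2 0.049, M5 0.588

Unnormalized posteriors (prior × likelihood):
  M6: 0.06 × 0.02 = 0.0012
  M4: 0.32 × 0.104 = 0.03328
  M2: 0.31 × 0.015 = 0.00465
  M5: 0.31 × 0.18 = 0.0558
Total = 0.09493.
P(M6 | oversize) = 0.0012/0.09493 ≈ 0.013
P(M4 | oversize) = 0.03328/0.09493 ≈ 0.351
P(M2 | oversize) = 0.00465/0.09493 ≈ 0.049
P(M5 | oversize) = 0.0558/0.09493 ≈ 0.588
(Check: 0.013+0.351+0.049+0.588 = 1.001.)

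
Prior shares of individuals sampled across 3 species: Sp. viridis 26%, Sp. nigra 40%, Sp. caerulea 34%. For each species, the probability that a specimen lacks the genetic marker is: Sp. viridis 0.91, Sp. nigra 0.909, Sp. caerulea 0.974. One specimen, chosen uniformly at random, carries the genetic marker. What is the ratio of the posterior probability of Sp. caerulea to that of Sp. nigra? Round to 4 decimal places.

Taking complements, P(marker | each) = Sp. viridis 0.09, Sp. nigra 0.091, Sp. caerulea 0.026.
Compute prior × likelihood for every hypothesis:
  Sp. viridis: 0.26 × 0.09 = 0.0234
  Sp. nigra: 0.4 × 0.091 = 0.0364
  Sp. caerulea: 0.34 × 0.026 = 0.00884
Total = 0.06864.
The ratio is 0.00884 / 0.0364 (the normalizer cancels) = 0.2429.

0.2429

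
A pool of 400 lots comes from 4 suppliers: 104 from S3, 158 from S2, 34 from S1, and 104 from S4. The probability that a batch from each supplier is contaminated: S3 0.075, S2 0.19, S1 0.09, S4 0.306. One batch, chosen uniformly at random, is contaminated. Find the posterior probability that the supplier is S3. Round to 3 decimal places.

0.107

Compute prior × likelihood for every hypothesis:
  S3: 0.26 × 0.075 = 0.0195
  S2: 0.395 × 0.19 = 0.07505
  S1: 0.085 × 0.09 = 0.00765
  S4: 0.26 × 0.306 = 0.07956
Sum = 0.18176.
P(S3 | evidence) = 0.0195 / 0.18176 ≈ 0.107.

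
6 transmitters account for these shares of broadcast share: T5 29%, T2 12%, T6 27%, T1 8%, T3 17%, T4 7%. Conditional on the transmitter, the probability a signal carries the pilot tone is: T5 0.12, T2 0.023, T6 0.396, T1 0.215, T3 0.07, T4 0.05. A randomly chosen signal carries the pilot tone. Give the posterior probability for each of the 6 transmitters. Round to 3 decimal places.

T5 0.197, T2 0.016, T6 0.604, T1 0.097, T3 0.067, T4 0.020

Compute prior × likelihood for every hypothesis:
  T5: 0.29 × 0.12 = 0.0348
  T2: 0.12 × 0.023 = 0.00276
  T6: 0.27 × 0.396 = 0.10692
  T1: 0.08 × 0.215 = 0.0172
  T3: 0.17 × 0.07 = 0.0119
  T4: 0.07 × 0.05 = 0.0035
Normalizing constant = 0.17708.
P(T5 | pilot) = 0.0348/0.17708 ≈ 0.197
P(T2 | pilot) = 0.00276/0.17708 ≈ 0.016
P(T6 | pilot) = 0.10692/0.17708 ≈ 0.604
P(T1 | pilot) = 0.0172/0.17708 ≈ 0.097
P(T3 | pilot) = 0.0119/0.17708 ≈ 0.067
P(T4 | pilot) = 0.0035/0.17708 ≈ 0.020
(Check: 0.197+0.016+0.604+0.097+0.067+0.020 = 1.001.)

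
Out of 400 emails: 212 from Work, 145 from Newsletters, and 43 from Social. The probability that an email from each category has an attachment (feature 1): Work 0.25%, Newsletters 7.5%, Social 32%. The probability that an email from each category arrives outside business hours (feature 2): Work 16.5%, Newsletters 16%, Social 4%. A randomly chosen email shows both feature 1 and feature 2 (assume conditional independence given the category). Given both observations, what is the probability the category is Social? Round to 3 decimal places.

Prior × likelihood for each hypothesis:
  Work: 0.53 × 0.0025 × 0.165 = 0.000218625
  Newsletters: 0.3625 × 0.075 × 0.16 = 0.00435
  Social: 0.1075 × 0.32 × 0.04 = 0.001376
Normalizing constant = 0.005944625.
P(Social | evidence) = 0.001376 / 0.005944625 ≈ 0.231.

0.231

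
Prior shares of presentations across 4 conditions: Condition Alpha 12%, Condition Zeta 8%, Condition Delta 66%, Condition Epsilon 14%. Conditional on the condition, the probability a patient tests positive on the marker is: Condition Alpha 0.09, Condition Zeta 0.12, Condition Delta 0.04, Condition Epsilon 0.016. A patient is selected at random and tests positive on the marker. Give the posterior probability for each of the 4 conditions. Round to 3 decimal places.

Condition Alpha 0.220, Condition Zeta 0.196, Condition Delta 0.538, Condition Epsilon 0.046

By Bayes' rule, posterior ∝ prior × likelihood:
  Condition Alpha: 0.12 × 0.09 = 0.0108
  Condition Zeta: 0.08 × 0.12 = 0.0096
  Condition Delta: 0.66 × 0.04 = 0.0264
  Condition Epsilon: 0.14 × 0.016 = 0.00224
Sum = 0.04904.
P(Condition Alpha | marker-positive) = 0.0108/0.04904 ≈ 0.220
P(Condition Zeta | marker-positive) = 0.0096/0.04904 ≈ 0.196
P(Condition Delta | marker-positive) = 0.0264/0.04904 ≈ 0.538
P(Condition Epsilon | marker-positive) = 0.00224/0.04904 ≈ 0.046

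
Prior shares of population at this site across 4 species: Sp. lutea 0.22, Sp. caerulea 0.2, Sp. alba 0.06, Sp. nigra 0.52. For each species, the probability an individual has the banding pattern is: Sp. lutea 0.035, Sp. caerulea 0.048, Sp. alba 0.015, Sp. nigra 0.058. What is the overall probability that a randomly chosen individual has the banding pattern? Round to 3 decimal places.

Unnormalized posteriors (prior × likelihood):
  Sp. lutea: 0.22 × 0.035 = 0.0077
  Sp. caerulea: 0.2 × 0.048 = 0.0096
  Sp. alba: 0.06 × 0.015 = 0.0009
  Sp. nigra: 0.52 × 0.058 = 0.03016
P(banded) = 0.0077 + 0.0096 + 0.0009 + 0.03016 = 0.04836 → 0.048.

0.048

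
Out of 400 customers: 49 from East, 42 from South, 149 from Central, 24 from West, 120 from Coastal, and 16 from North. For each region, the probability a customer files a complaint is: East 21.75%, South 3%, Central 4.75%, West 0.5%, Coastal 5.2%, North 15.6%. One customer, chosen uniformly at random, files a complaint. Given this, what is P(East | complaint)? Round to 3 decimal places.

Prior × likelihood for each hypothesis:
  East: 0.1225 × 0.2175 = 0.02664375
  South: 0.105 × 0.03 = 0.00315
  Central: 0.3725 × 0.0475 = 0.01769375
  West: 0.06 × 0.005 = 0.0003
  Coastal: 0.3 × 0.052 = 0.0156
  North: 0.04 × 0.156 = 0.00624
Total = 0.0696275.
P(East | evidence) = 0.02664375 / 0.0696275 ≈ 0.383.

0.383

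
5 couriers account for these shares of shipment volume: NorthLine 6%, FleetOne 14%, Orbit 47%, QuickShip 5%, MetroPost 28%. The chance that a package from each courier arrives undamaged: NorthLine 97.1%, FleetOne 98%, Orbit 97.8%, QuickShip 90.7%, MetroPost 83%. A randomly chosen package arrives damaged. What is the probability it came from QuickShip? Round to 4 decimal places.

0.0693

Taking complements, P(damaged | each) = NorthLine 0.029, FleetOne 0.02, Orbit 0.022, QuickShip 0.093, MetroPost 0.17.
Unnormalized posteriors (prior × likelihood):
  NorthLine: 0.06 × 0.029 = 0.00174
  FleetOne: 0.14 × 0.02 = 0.0028
  Orbit: 0.47 × 0.022 = 0.01034
  QuickShip: 0.05 × 0.093 = 0.00465
  MetroPost: 0.28 × 0.17 = 0.0476
Normalizing constant = 0.06713.
P(QuickShip | evidence) = 0.00465 / 0.06713 ≈ 0.0693.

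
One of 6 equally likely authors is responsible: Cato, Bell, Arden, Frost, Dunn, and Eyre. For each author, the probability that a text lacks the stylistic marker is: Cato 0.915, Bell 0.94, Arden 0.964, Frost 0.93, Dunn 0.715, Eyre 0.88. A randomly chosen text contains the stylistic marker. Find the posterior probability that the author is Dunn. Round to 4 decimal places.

0.4345

Taking complements, P(marker | each) = Cato 0.085, Bell 0.06, Arden 0.036, Frost 0.07, Dunn 0.285, Eyre 0.12.
With a uniform prior (1/6 each), posterior ∝ likelihood:
  Cato: 0.085
  Bell: 0.06
  Arden: 0.036
  Frost: 0.07
  Dunn: 0.285
  Eyre: 0.12
Normalizing constant = 0.656.
P(Dunn | evidence) = 0.285 / 0.656 ≈ 0.4345.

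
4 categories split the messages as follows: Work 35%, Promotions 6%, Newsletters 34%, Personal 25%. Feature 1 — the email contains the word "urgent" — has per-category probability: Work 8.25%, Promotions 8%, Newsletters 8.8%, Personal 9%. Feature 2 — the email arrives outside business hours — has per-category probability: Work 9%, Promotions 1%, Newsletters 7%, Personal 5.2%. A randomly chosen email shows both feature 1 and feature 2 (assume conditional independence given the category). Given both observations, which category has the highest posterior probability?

Compute prior × likelihood for every hypothesis:
  Work: 0.35 × 0.0825 × 0.09 = 0.00259875
  Promotions: 0.06 × 0.08 × 0.01 = 0.000048
  Newsletters: 0.34 × 0.088 × 0.07 = 0.0020944
  Personal: 0.25 × 0.09 × 0.052 = 0.00117
Total = 0.00591115.
Largest term belongs to Work, so Work is most probable.

Work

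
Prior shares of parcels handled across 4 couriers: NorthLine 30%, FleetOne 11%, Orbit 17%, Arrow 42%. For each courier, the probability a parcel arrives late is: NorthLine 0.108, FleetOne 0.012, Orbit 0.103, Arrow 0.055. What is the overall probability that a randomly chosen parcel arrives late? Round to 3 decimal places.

By Bayes' rule, posterior ∝ prior × likelihood:
  NorthLine: 0.3 × 0.108 = 0.0324
  FleetOne: 0.11 × 0.012 = 0.00132
  Orbit: 0.17 × 0.103 = 0.01751
  Arrow: 0.42 × 0.055 = 0.0231
P(late) = 0.0324 + 0.00132 + 0.01751 + 0.0231 = 0.07433 → 0.074.

0.074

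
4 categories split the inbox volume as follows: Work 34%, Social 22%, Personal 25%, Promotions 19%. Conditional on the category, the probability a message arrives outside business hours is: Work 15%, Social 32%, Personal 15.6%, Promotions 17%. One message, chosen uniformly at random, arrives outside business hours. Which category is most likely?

Social

Prior × likelihood for each hypothesis:
  Work: 0.34 × 0.15 = 0.051
  Social: 0.22 × 0.32 = 0.0704
  Personal: 0.25 × 0.156 = 0.039
  Promotions: 0.19 × 0.17 = 0.0323
Normalizing constant = 0.1927.
Largest term belongs to Social, so Social is most probable.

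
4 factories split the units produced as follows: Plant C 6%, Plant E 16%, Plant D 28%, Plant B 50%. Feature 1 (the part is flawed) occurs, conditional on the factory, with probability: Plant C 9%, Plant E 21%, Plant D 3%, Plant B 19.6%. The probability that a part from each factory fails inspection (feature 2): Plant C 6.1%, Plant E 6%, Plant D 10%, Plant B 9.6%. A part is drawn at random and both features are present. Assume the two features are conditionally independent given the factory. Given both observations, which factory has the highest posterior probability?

Unnormalized posteriors (prior × likelihood):
  Plant C: 0.06 × 0.09 × 0.061 = 0.0003294
  Plant E: 0.16 × 0.21 × 0.06 = 0.002016
  Plant D: 0.28 × 0.03 × 0.1 = 0.00084
  Plant B: 0.5 × 0.196 × 0.096 = 0.009408
Total = 0.0125934.
Largest term belongs to Plant B, so Plant B is most probable.

Plant B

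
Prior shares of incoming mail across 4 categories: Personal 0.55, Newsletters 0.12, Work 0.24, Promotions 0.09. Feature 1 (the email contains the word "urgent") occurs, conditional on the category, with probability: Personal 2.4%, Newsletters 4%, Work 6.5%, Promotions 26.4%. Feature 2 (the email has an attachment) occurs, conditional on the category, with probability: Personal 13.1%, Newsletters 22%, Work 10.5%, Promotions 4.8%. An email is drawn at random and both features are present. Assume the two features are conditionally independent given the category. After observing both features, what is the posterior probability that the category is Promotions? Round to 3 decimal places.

Unnormalized posteriors (prior × likelihood):
  Personal: 0.55 × 0.024 × 0.131 = 0.0017292
  Newsletters: 0.12 × 0.04 × 0.22 = 0.001056
  Work: 0.24 × 0.065 × 0.105 = 0.001638
  Promotions: 0.09 × 0.264 × 0.048 = 0.00114048
Total = 0.00556368.
P(Promotions | evidence) = 0.00114048 / 0.00556368 ≈ 0.205.

0.205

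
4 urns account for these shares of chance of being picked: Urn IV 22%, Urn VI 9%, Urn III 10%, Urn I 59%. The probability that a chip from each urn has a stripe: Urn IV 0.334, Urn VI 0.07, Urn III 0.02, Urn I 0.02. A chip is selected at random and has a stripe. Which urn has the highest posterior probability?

Urn IV

Unnormalized posteriors (prior × likelihood):
  Urn IV: 0.22 × 0.334 = 0.07348
  Urn VI: 0.09 × 0.07 = 0.0063
  Urn III: 0.1 × 0.02 = 0.002
  Urn I: 0.59 × 0.02 = 0.0118
Sum = 0.09358.
Largest term belongs to Urn IV, so Urn IV is most probable.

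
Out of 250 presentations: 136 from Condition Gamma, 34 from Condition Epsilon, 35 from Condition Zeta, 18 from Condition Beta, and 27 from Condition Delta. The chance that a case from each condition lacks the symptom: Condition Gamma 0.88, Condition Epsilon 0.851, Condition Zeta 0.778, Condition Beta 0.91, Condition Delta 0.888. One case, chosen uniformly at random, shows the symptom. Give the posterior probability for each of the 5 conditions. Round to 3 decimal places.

Taking complements, P(symptomatic | each) = Condition Gamma 0.12, Condition Epsilon 0.149, Condition Zeta 0.222, Condition Beta 0.09, Condition Delta 0.112.
Prior × likelihood for each hypothesis:
  Condition Gamma: 0.544 × 0.12 = 0.06528
  Condition Epsilon: 0.136 × 0.149 = 0.020264
  Condition Zeta: 0.14 × 0.222 = 0.03108
  Condition Beta: 0.072 × 0.09 = 0.00648
  Condition Delta: 0.108 × 0.112 = 0.012096
Sum = 0.1352.
P(Condition Gamma | symptomatic) = 0.06528/0.1352 ≈ 0.483
P(Condition Epsilon | symptomatic) = 0.020264/0.1352 ≈ 0.150
P(Condition Zeta | symptomatic) = 0.03108/0.1352 ≈ 0.230
P(Condition Beta | symptomatic) = 0.00648/0.1352 ≈ 0.048
P(Condition Delta | symptomatic) = 0.012096/0.1352 ≈ 0.089
(Check: 0.483+0.150+0.230+0.048+0.089 = 1.000.)

Condition Gamma 0.483, Condition Epsilon 0.150, Condition Zeta 0.230, Condition Beta 0.048, Condition Delta 0.089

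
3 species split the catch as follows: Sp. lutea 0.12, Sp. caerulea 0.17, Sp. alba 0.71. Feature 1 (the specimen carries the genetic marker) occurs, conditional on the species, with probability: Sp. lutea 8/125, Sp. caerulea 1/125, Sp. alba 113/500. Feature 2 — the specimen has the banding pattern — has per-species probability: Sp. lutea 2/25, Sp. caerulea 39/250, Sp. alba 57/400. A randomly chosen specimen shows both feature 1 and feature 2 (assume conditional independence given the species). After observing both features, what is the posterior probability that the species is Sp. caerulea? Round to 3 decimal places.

Unnormalized posteriors (prior × likelihood):
  Sp. lutea: 0.12 × 0.064 × 0.08 = 0.0006144
  Sp. caerulea: 0.17 × 0.008 × 0.156 = 0.00021216
  Sp. alba: 0.71 × 0.226 × 0.1425 = 0.02286555
Sum = 0.02369211.
P(Sp. caerulea | evidence) = 0.00021216 / 0.02369211 ≈ 0.009.

0.009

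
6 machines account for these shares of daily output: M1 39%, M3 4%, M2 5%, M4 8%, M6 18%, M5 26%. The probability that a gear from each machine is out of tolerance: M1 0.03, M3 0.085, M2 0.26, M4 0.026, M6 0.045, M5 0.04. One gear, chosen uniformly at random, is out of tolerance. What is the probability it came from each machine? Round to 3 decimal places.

M1 0.240, M3 0.070, M2 0.267, M4 0.043, M6 0.166, M5 0.214

Prior × likelihood for each hypothesis:
  M1: 0.39 × 0.03 = 0.0117
  M3: 0.04 × 0.085 = 0.0034
  M2: 0.05 × 0.26 = 0.013
  M4: 0.08 × 0.026 = 0.00208
  M6: 0.18 × 0.045 = 0.0081
  M5: 0.26 × 0.04 = 0.0104
Sum = 0.04868.
P(M1 | oversize) = 0.0117/0.04868 ≈ 0.240
P(M3 | oversize) = 0.0034/0.04868 ≈ 0.070
P(M2 | oversize) = 0.013/0.04868 ≈ 0.267
P(M4 | oversize) = 0.00208/0.04868 ≈ 0.043
P(M6 | oversize) = 0.0081/0.04868 ≈ 0.166
P(M5 | oversize) = 0.0104/0.04868 ≈ 0.214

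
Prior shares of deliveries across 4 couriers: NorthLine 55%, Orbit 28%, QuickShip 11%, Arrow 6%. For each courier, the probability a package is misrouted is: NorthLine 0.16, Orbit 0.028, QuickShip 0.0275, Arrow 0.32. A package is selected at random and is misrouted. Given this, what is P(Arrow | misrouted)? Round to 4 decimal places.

0.1626

Unnormalized posteriors (prior × likelihood):
  NorthLine: 0.55 × 0.16 = 0.088
  Orbit: 0.28 × 0.028 = 0.00784
  QuickShip: 0.11 × 0.0275 = 0.003025
  Arrow: 0.06 × 0.32 = 0.0192
Sum = 0.118065.
P(Arrow | evidence) = 0.0192 / 0.118065 ≈ 0.1626.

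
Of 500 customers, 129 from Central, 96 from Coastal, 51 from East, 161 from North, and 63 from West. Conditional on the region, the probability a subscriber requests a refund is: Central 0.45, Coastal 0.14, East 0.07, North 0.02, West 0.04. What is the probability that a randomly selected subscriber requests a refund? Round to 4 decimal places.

Unnormalized posteriors (prior × likelihood):
  Central: 0.258 × 0.45 = 0.1161
  Coastal: 0.192 × 0.14 = 0.02688
  East: 0.102 × 0.07 = 0.00714
  North: 0.322 × 0.02 = 0.00644
  West: 0.126 × 0.04 = 0.00504
P(refund) = 0.1161 + 0.02688 + 0.00714 + 0.00644 + 0.00504 = 0.1616 → 0.1616.

0.1616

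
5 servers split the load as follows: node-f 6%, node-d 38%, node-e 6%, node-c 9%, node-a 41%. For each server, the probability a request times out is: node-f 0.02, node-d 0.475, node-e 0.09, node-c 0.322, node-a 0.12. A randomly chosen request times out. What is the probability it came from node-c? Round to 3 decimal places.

Unnormalized posteriors (prior × likelihood):
  node-f: 0.06 × 0.02 = 0.0012
  node-d: 0.38 × 0.475 = 0.1805
  node-e: 0.06 × 0.09 = 0.0054
  node-c: 0.09 × 0.322 = 0.02898
  node-a: 0.41 × 0.12 = 0.0492
Total = 0.26528.
P(node-c | evidence) = 0.02898 / 0.26528 ≈ 0.109.

0.109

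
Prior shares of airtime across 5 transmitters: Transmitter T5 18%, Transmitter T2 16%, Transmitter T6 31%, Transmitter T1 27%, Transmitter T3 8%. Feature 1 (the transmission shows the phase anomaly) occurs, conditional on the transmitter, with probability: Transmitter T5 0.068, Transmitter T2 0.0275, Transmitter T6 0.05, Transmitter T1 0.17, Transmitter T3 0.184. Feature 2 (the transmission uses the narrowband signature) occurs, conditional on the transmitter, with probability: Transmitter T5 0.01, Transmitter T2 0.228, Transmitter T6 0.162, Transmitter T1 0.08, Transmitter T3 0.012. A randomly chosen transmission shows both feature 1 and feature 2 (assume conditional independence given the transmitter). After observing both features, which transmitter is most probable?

Transmitter T1

Compute prior × likelihood for every hypothesis:
  Transmitter T5: 0.18 × 0.068 × 0.01 = 0.0001224
  Transmitter T2: 0.16 × 0.0275 × 0.228 = 0.0010032
  Transmitter T6: 0.31 × 0.05 × 0.162 = 0.002511
  Transmitter T1: 0.27 × 0.17 × 0.08 = 0.003672
  Transmitter T3: 0.08 × 0.184 × 0.012 = 0.00017664
Total = 0.00748524.
Largest term belongs to Transmitter T1, so Transmitter T1 is most probable.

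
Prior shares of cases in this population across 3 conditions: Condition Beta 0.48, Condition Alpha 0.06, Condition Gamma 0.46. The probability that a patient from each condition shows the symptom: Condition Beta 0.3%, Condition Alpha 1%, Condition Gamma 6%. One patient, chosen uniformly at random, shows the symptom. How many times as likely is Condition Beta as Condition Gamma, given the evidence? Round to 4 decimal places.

0.0522

Prior × likelihood for each hypothesis:
  Condition Beta: 0.48 × 0.003 = 0.00144
  Condition Alpha: 0.06 × 0.01 = 0.0006
  Condition Gamma: 0.46 × 0.06 = 0.0276
Total = 0.02964.
The ratio is 0.00144 / 0.0276 (the normalizer cancels) = 0.0522.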